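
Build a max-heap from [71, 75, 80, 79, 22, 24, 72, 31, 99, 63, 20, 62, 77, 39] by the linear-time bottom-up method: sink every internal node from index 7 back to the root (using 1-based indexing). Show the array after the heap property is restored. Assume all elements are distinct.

sift down from index 7: already satisfies heap property
sift down from index 6:
  24 vs larger child 77 at index 13, swap → [71, 75, 80, 79, 22, 77, 72, 31, 99, 63, 20, 62, 24, 39]
sift down from index 5:
  22 vs larger child 63 at index 10, swap → [71, 75, 80, 79, 63, 77, 72, 31, 99, 22, 20, 62, 24, 39]
sift down from index 4:
  79 vs larger child 99 at index 9, swap → [71, 75, 80, 99, 63, 77, 72, 31, 79, 22, 20, 62, 24, 39]
sift down from index 3: already satisfies heap property
sift down from index 2:
  75 vs larger child 99 at index 4, swap → [71, 99, 80, 75, 63, 77, 72, 31, 79, 22, 20, 62, 24, 39]
  75 vs larger child 79 at index 9, swap → [71, 99, 80, 79, 63, 77, 72, 31, 75, 22, 20, 62, 24, 39]
sift down from index 1:
  71 vs larger child 99 at index 2, swap → [99, 71, 80, 79, 63, 77, 72, 31, 75, 22, 20, 62, 24, 39]
  71 vs larger child 79 at index 4, swap → [99, 79, 80, 71, 63, 77, 72, 31, 75, 22, 20, 62, 24, 39]
  71 vs larger child 75 at index 9, swap → [99, 79, 80, 75, 63, 77, 72, 31, 71, 22, 20, 62, 24, 39]

[99, 79, 80, 75, 63, 77, 72, 31, 71, 22, 20, 62, 24, 39]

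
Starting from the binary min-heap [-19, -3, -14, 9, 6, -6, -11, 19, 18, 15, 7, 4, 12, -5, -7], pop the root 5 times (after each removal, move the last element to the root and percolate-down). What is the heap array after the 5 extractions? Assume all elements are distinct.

extract-min #1 returns -19:
  remove root -19; move last element -7 to root → [-7, -3, -14, 9, 6, -6, -11, 19, 18, 15, 7, 4, 12, -5]
  -7 vs smaller child -14 at index 2, swap → [-14, -3, -7, 9, 6, -6, -11, 19, 18, 15, 7, 4, 12, -5]
  -7 vs smaller child -11 at index 6, swap → [-14, -3, -11, 9, 6, -6, -7, 19, 18, 15, 7, 4, 12, -5]
extract-min #2 returns -14:
  remove root -14; move last element -5 to root → [-5, -3, -11, 9, 6, -6, -7, 19, 18, 15, 7, 4, 12]
  -5 vs smaller child -11 at index 2, swap → [-11, -3, -5, 9, 6, -6, -7, 19, 18, 15, 7, 4, 12]
  -5 vs smaller child -7 at index 6, swap → [-11, -3, -7, 9, 6, -6, -5, 19, 18, 15, 7, 4, 12]
extract-min #3 returns -11:
  remove root -11; move last element 12 to root → [12, -3, -7, 9, 6, -6, -5, 19, 18, 15, 7, 4]
  12 vs smaller child -7 at index 2, swap → [-7, -3, 12, 9, 6, -6, -5, 19, 18, 15, 7, 4]
  12 vs smaller child -6 at index 5, swap → [-7, -3, -6, 9, 6, 12, -5, 19, 18, 15, 7, 4]
  12 vs only child 4 at index 11, swap → [-7, -3, -6, 9, 6, 4, -5, 19, 18, 15, 7, 12]
extract-min #4 returns -7:
  remove root -7; move last element 12 to root → [12, -3, -6, 9, 6, 4, -5, 19, 18, 15, 7]
  12 vs smaller child -6 at index 2, swap → [-6, -3, 12, 9, 6, 4, -5, 19, 18, 15, 7]
  12 vs smaller child -5 at index 6, swap → [-6, -3, -5, 9, 6, 4, 12, 19, 18, 15, 7]
extract-min #5 returns -6:
  remove root -6; move last element 7 to root → [7, -3, -5, 9, 6, 4, 12, 19, 18, 15]
  7 vs smaller child -5 at index 2, swap → [-5, -3, 7, 9, 6, 4, 12, 19, 18, 15]
  7 vs smaller child 4 at index 5, swap → [-5, -3, 4, 9, 6, 7, 12, 19, 18, 15]

[-5, -3, 4, 9, 6, 7, 12, 19, 18, 15]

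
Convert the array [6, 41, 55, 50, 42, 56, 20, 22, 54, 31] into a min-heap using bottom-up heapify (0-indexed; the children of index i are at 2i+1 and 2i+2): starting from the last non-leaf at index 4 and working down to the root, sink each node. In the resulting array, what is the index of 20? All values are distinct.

sift down from index 4:
  42 vs only child 31 at index 9, swap → [6, 41, 55, 50, 31, 56, 20, 22, 54, 42]
sift down from index 3:
  50 vs smaller child 22 at index 7, swap → [6, 41, 55, 22, 31, 56, 20, 50, 54, 42]
sift down from index 2:
  55 vs smaller child 20 at index 6, swap → [6, 41, 20, 22, 31, 56, 55, 50, 54, 42]
sift down from index 1:
  41 vs smaller child 22 at index 3, swap → [6, 22, 20, 41, 31, 56, 55, 50, 54, 42]
sift down from index 0: already satisfies heap property
resulting array: [6, 22, 20, 41, 31, 56, 55, 50, 54, 42]

2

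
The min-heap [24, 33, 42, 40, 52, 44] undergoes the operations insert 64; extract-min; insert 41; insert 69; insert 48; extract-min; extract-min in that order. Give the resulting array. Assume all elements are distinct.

[41, 48, 42, 64, 52, 44, 69]

insert 64:
  append 64 at index 6 → [24, 33, 42, 40, 52, 44, 64] (no swap needed)
extract-min → returns 24:
  remove root 24; move last element 64 to root → [64, 33, 42, 40, 52, 44]
  64 vs smaller child 33 at index 1, swap → [33, 64, 42, 40, 52, 44]
  64 vs smaller child 40 at index 3, swap → [33, 40, 42, 64, 52, 44]
insert 41:
  append 41 at index 6 → [33, 40, 42, 64, 52, 44, 41]
  41 < parent 42 at index 2, swap → [33, 40, 41, 64, 52, 44, 42]
insert 69:
  append 69 at index 7 → [33, 40, 41, 64, 52, 44, 42, 69] (no swap needed)
insert 48:
  append 48 at index 8 → [33, 40, 41, 64, 52, 44, 42, 69, 48]
  48 < parent 64 at index 3, swap → [33, 40, 41, 48, 52, 44, 42, 69, 64]
extract-min → returns 33:
  remove root 33; move last element 64 to root → [64, 40, 41, 48, 52, 44, 42, 69]
  64 vs smaller child 40 at index 1, swap → [40, 64, 41, 48, 52, 44, 42, 69]
  64 vs smaller child 48 at index 3, swap → [40, 48, 41, 64, 52, 44, 42, 69]
extract-min → returns 40:
  remove root 40; move last element 69 to root → [69, 48, 41, 64, 52, 44, 42]
  69 vs smaller child 41 at index 2, swap → [41, 48, 69, 64, 52, 44, 42]
  69 vs smaller child 42 at index 6, swap → [41, 48, 42, 64, 52, 44, 69]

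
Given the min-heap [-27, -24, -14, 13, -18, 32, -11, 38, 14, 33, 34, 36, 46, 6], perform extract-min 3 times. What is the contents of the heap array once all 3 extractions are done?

[-14, 6, -11, 13, 33, 32, 36, 38, 14, 46, 34]

extract-min #1 returns -27:
  remove root -27; move last element 6 to root → [6, -24, -14, 13, -18, 32, -11, 38, 14, 33, 34, 36, 46]
  6 vs smaller child -24 at index 1, swap → [-24, 6, -14, 13, -18, 32, -11, 38, 14, 33, 34, 36, 46]
  6 vs smaller child -18 at index 4, swap → [-24, -18, -14, 13, 6, 32, -11, 38, 14, 33, 34, 36, 46]
extract-min #2 returns -24:
  remove root -24; move last element 46 to root → [46, -18, -14, 13, 6, 32, -11, 38, 14, 33, 34, 36]
  46 vs smaller child -18 at index 1, swap → [-18, 46, -14, 13, 6, 32, -11, 38, 14, 33, 34, 36]
  46 vs smaller child 6 at index 4, swap → [-18, 6, -14, 13, 46, 32, -11, 38, 14, 33, 34, 36]
  46 vs smaller child 33 at index 9, swap → [-18, 6, -14, 13, 33, 32, -11, 38, 14, 46, 34, 36]
extract-min #3 returns -18:
  remove root -18; move last element 36 to root → [36, 6, -14, 13, 33, 32, -11, 38, 14, 46, 34]
  36 vs smaller child -14 at index 2, swap → [-14, 6, 36, 13, 33, 32, -11, 38, 14, 46, 34]
  36 vs smaller child -11 at index 6, swap → [-14, 6, -11, 13, 33, 32, 36, 38, 14, 46, 34]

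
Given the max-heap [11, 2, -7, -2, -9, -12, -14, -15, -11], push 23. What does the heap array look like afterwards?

append 23 at index 9 → [11, 2, -7, -2, -9, -12, -14, -15, -11, 23]
23 > parent -9 at index 4, swap → [11, 2, -7, -2, 23, -12, -14, -15, -11, -9]
23 > parent 2 at index 1, swap → [11, 23, -7, -2, 2, -12, -14, -15, -11, -9]
23 > parent 11 at index 0, swap → [23, 11, -7, -2, 2, -12, -14, -15, -11, -9]

[23, 11, -7, -2, 2, -12, -14, -15, -11, -9]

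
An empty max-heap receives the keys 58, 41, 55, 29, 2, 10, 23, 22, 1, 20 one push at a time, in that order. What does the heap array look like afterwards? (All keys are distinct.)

[58, 41, 55, 29, 20, 10, 23, 22, 1, 2]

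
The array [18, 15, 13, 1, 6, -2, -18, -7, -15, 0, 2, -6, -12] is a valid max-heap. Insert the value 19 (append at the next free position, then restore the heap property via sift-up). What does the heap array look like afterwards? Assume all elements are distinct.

append 19 at index 13 → [18, 15, 13, 1, 6, -2, -18, -7, -15, 0, 2, -6, -12, 19]
19 > parent -18 at index 6, swap → [18, 15, 13, 1, 6, -2, 19, -7, -15, 0, 2, -6, -12, -18]
19 > parent 13 at index 2, swap → [18, 15, 19, 1, 6, -2, 13, -7, -15, 0, 2, -6, -12, -18]
19 > parent 18 at index 0, swap → [19, 15, 18, 1, 6, -2, 13, -7, -15, 0, 2, -6, -12, -18]

[19, 15, 18, 1, 6, -2, 13, -7, -15, 0, 2, -6, -12, -18]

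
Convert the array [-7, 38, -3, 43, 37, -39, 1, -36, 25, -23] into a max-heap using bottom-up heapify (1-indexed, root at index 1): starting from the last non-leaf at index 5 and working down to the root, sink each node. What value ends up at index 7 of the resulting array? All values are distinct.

sift down from index 5: already satisfies heap property
sift down from index 4: already satisfies heap property
sift down from index 3:
  -3 vs larger child 1 at index 7, swap → [-7, 38, 1, 43, 37, -39, -3, -36, 25, -23]
sift down from index 2:
  38 vs larger child 43 at index 4, swap → [-7, 43, 1, 38, 37, -39, -3, -36, 25, -23]
sift down from index 1:
  -7 vs larger child 43 at index 2, swap → [43, -7, 1, 38, 37, -39, -3, -36, 25, -23]
  -7 vs larger child 38 at index 4, swap → [43, 38, 1, -7, 37, -39, -3, -36, 25, -23]
  -7 vs larger child 25 at index 9, swap → [43, 38, 1, 25, 37, -39, -3, -36, -7, -23]
resulting array: [43, 38, 1, 25, 37, -39, -3, -36, -7, -23]

-3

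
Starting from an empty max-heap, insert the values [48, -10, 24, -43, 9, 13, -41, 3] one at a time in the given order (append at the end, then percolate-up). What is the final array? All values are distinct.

[48, 9, 24, 3, -10, 13, -41, -43]

Insert 48:
  append 48 at index 0 → [48] (no swap needed)
Insert -10:
  append -10 at index 1 → [48, -10] (no swap needed)
Insert 24:
  append 24 at index 2 → [48, -10, 24] (no swap needed)
Insert -43:
  append -43 at index 3 → [48, -10, 24, -43] (no swap needed)
Insert 9:
  append 9 at index 4 → [48, -10, 24, -43, 9]
  9 > parent -10 at index 1, swap → [48, 9, 24, -43, -10]
Insert 13:
  append 13 at index 5 → [48, 9, 24, -43, -10, 13] (no swap needed)
Insert -41:
  append -41 at index 6 → [48, 9, 24, -43, -10, 13, -41] (no swap needed)
Insert 3:
  append 3 at index 7 → [48, 9, 24, -43, -10, 13, -41, 3]
  3 > parent -43 at index 3, swap → [48, 9, 24, 3, -10, 13, -41, -43]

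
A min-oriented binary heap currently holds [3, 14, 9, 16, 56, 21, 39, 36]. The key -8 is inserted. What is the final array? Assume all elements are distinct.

append -8 at index 8 → [3, 14, 9, 16, 56, 21, 39, 36, -8]
-8 < parent 16 at index 3, swap → [3, 14, 9, -8, 56, 21, 39, 36, 16]
-8 < parent 14 at index 1, swap → [3, -8, 9, 14, 56, 21, 39, 36, 16]
-8 < parent 3 at index 0, swap → [-8, 3, 9, 14, 56, 21, 39, 36, 16]

[-8, 3, 9, 14, 56, 21, 39, 36, 16]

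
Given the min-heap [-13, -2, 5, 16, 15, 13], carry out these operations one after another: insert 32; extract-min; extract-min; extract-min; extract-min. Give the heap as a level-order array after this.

[15, 16, 32]

insert 32:
  append 32 at index 6 → [-13, -2, 5, 16, 15, 13, 32] (no swap needed)
extract-min → returns -13:
  remove root -13; move last element 32 to root → [32, -2, 5, 16, 15, 13]
  32 vs smaller child -2 at index 1, swap → [-2, 32, 5, 16, 15, 13]
  32 vs smaller child 15 at index 4, swap → [-2, 15, 5, 16, 32, 13]
extract-min → returns -2:
  remove root -2; move last element 13 to root → [13, 15, 5, 16, 32]
  13 vs smaller child 5 at index 2, swap → [5, 15, 13, 16, 32]
extract-min → returns 5:
  remove root 5; move last element 32 to root → [32, 15, 13, 16]
  32 vs smaller child 13 at index 2, swap → [13, 15, 32, 16]
extract-min → returns 13:
  remove root 13; move last element 16 to root → [16, 15, 32]
  16 vs smaller child 15 at index 1, swap → [15, 16, 32]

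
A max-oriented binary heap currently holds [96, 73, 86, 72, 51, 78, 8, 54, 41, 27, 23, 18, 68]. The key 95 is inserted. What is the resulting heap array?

[96, 73, 95, 72, 51, 78, 86, 54, 41, 27, 23, 18, 68, 8]

append 95 at index 13 → [96, 73, 86, 72, 51, 78, 8, 54, 41, 27, 23, 18, 68, 95]
95 > parent 8 at index 6, swap → [96, 73, 86, 72, 51, 78, 95, 54, 41, 27, 23, 18, 68, 8]
95 > parent 86 at index 2, swap → [96, 73, 95, 72, 51, 78, 86, 54, 41, 27, 23, 18, 68, 8]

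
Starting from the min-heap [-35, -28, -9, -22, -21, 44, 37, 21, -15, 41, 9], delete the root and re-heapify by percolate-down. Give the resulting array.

remove root -35; move last element 9 to root → [9, -28, -9, -22, -21, 44, 37, 21, -15, 41]
9 vs smaller child -28 at index 1, swap → [-28, 9, -9, -22, -21, 44, 37, 21, -15, 41]
9 vs smaller child -22 at index 3, swap → [-28, -22, -9, 9, -21, 44, 37, 21, -15, 41]
9 vs smaller child -15 at index 8, swap → [-28, -22, -9, -15, -21, 44, 37, 21, 9, 41]

[-28, -22, -9, -15, -21, 44, 37, 21, 9, 41]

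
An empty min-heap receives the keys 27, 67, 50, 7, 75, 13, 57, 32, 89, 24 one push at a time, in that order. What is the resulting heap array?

[7, 24, 13, 32, 27, 50, 57, 67, 89, 75]

Insert 27:
  append 27 at index 0 → [27] (no swap needed)
Insert 67:
  append 67 at index 1 → [27, 67] (no swap needed)
Insert 50:
  append 50 at index 2 → [27, 67, 50] (no swap needed)
Insert 7:
  append 7 at index 3 → [27, 67, 50, 7]
  7 < parent 67 at index 1, swap → [27, 7, 50, 67]
  7 < parent 27 at index 0, swap → [7, 27, 50, 67]
Insert 75:
  append 75 at index 4 → [7, 27, 50, 67, 75] (no swap needed)
Insert 13:
  append 13 at index 5 → [7, 27, 50, 67, 75, 13]
  13 < parent 50 at index 2, swap → [7, 27, 13, 67, 75, 50]
Insert 57:
  append 57 at index 6 → [7, 27, 13, 67, 75, 50, 57] (no swap needed)
Insert 32:
  append 32 at index 7 → [7, 27, 13, 67, 75, 50, 57, 32]
  32 < parent 67 at index 3, swap → [7, 27, 13, 32, 75, 50, 57, 67]
Insert 89:
  append 89 at index 8 → [7, 27, 13, 32, 75, 50, 57, 67, 89] (no swap needed)
Insert 24:
  append 24 at index 9 → [7, 27, 13, 32, 75, 50, 57, 67, 89, 24]
  24 < parent 75 at index 4, swap → [7, 27, 13, 32, 24, 50, 57, 67, 89, 75]
  24 < parent 27 at index 1, swap → [7, 24, 13, 32, 27, 50, 57, 67, 89, 75]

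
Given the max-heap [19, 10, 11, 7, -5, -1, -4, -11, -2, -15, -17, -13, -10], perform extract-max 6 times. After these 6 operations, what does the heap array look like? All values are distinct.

[-4, -5, -10, -11, -13, -17, -15]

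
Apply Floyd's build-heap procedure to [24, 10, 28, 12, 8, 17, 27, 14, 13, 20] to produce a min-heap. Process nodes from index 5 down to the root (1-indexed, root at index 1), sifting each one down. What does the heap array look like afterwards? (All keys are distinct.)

sift down from index 5: already satisfies heap property
sift down from index 4: already satisfies heap property
sift down from index 3:
  28 vs smaller child 17 at index 6, swap → [24, 10, 17, 12, 8, 28, 27, 14, 13, 20]
sift down from index 2:
  10 vs smaller child 8 at index 5, swap → [24, 8, 17, 12, 10, 28, 27, 14, 13, 20]
sift down from index 1:
  24 vs smaller child 8 at index 2, swap → [8, 24, 17, 12, 10, 28, 27, 14, 13, 20]
  24 vs smaller child 10 at index 5, swap → [8, 10, 17, 12, 24, 28, 27, 14, 13, 20]
  24 vs only child 20 at index 10, swap → [8, 10, 17, 12, 20, 28, 27, 14, 13, 24]

[8, 10, 17, 12, 20, 28, 27, 14, 13, 24]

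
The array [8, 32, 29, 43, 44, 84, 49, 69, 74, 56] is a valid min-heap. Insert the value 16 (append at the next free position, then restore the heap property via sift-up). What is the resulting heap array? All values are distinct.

append 16 at index 10 → [8, 32, 29, 43, 44, 84, 49, 69, 74, 56, 16]
16 < parent 44 at index 4, swap → [8, 32, 29, 43, 16, 84, 49, 69, 74, 56, 44]
16 < parent 32 at index 1, swap → [8, 16, 29, 43, 32, 84, 49, 69, 74, 56, 44]

[8, 16, 29, 43, 32, 84, 49, 69, 74, 56, 44]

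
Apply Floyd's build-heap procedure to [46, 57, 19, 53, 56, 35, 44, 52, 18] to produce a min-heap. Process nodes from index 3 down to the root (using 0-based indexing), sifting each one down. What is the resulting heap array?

sift down from index 3:
  53 vs smaller child 18 at index 8, swap → [46, 57, 19, 18, 56, 35, 44, 52, 53]
sift down from index 2: already satisfies heap property
sift down from index 1:
  57 vs smaller child 18 at index 3, swap → [46, 18, 19, 57, 56, 35, 44, 52, 53]
  57 vs smaller child 52 at index 7, swap → [46, 18, 19, 52, 56, 35, 44, 57, 53]
sift down from index 0:
  46 vs smaller child 18 at index 1, swap → [18, 46, 19, 52, 56, 35, 44, 57, 53]

[18, 46, 19, 52, 56, 35, 44, 57, 53]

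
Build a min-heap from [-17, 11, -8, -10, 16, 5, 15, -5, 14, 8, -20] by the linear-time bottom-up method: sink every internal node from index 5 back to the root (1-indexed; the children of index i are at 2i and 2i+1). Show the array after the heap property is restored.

sift down from index 5:
  16 vs smaller child -20 at index 11, swap → [-17, 11, -8, -10, -20, 5, 15, -5, 14, 8, 16]
sift down from index 4: already satisfies heap property
sift down from index 3: already satisfies heap property
sift down from index 2:
  11 vs smaller child -20 at index 5, swap → [-17, -20, -8, -10, 11, 5, 15, -5, 14, 8, 16]
  11 vs smaller child 8 at index 10, swap → [-17, -20, -8, -10, 8, 5, 15, -5, 14, 11, 16]
sift down from index 1:
  -17 vs smaller child -20 at index 2, swap → [-20, -17, -8, -10, 8, 5, 15, -5, 14, 11, 16]

[-20, -17, -8, -10, 8, 5, 15, -5, 14, 11, 16]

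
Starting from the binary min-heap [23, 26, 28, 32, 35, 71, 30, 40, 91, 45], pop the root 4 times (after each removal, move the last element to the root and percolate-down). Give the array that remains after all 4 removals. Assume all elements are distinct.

extract-min #1 returns 23:
  remove root 23; move last element 45 to root → [45, 26, 28, 32, 35, 71, 30, 40, 91]
  45 vs smaller child 26 at index 1, swap → [26, 45, 28, 32, 35, 71, 30, 40, 91]
  45 vs smaller child 32 at index 3, swap → [26, 32, 28, 45, 35, 71, 30, 40, 91]
  45 vs smaller child 40 at index 7, swap → [26, 32, 28, 40, 35, 71, 30, 45, 91]
extract-min #2 returns 26:
  remove root 26; move last element 91 to root → [91, 32, 28, 40, 35, 71, 30, 45]
  91 vs smaller child 28 at index 2, swap → [28, 32, 91, 40, 35, 71, 30, 45]
  91 vs smaller child 30 at index 6, swap → [28, 32, 30, 40, 35, 71, 91, 45]
extract-min #3 returns 28:
  remove root 28; move last element 45 to root → [45, 32, 30, 40, 35, 71, 91]
  45 vs smaller child 30 at index 2, swap → [30, 32, 45, 40, 35, 71, 91]
extract-min #4 returns 30:
  remove root 30; move last element 91 to root → [91, 32, 45, 40, 35, 71]
  91 vs smaller child 32 at index 1, swap → [32, 91, 45, 40, 35, 71]
  91 vs smaller child 35 at index 4, swap → [32, 35, 45, 40, 91, 71]

[32, 35, 45, 40, 91, 71]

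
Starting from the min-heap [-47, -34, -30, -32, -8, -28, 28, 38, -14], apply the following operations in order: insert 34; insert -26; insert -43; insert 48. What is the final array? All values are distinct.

[-47, -34, -43, -32, -26, -30, 28, 38, -14, 34, -8, -28, 48]

insert 34:
  append 34 at index 9 → [-47, -34, -30, -32, -8, -28, 28, 38, -14, 34] (no swap needed)
insert -26:
  append -26 at index 10 → [-47, -34, -30, -32, -8, -28, 28, 38, -14, 34, -26]
  -26 < parent -8 at index 4, swap → [-47, -34, -30, -32, -26, -28, 28, 38, -14, 34, -8]
insert -43:
  append -43 at index 11 → [-47, -34, -30, -32, -26, -28, 28, 38, -14, 34, -8, -43]
  -43 < parent -28 at index 5, swap → [-47, -34, -30, -32, -26, -43, 28, 38, -14, 34, -8, -28]
  -43 < parent -30 at index 2, swap → [-47, -34, -43, -32, -26, -30, 28, 38, -14, 34, -8, -28]
insert 48:
  append 48 at index 12 → [-47, -34, -43, -32, -26, -30, 28, 38, -14, 34, -8, -28, 48] (no swap needed)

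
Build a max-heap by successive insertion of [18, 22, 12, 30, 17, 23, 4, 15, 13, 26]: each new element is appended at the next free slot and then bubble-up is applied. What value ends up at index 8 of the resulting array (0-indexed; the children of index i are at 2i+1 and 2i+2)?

13

Insert 18:
  append 18 at index 0 → [18] (no swap needed)
Insert 22:
  append 22 at index 1 → [18, 22]
  22 > parent 18 at index 0, swap → [22, 18]
Insert 12:
  append 12 at index 2 → [22, 18, 12] (no swap needed)
Insert 30:
  append 30 at index 3 → [22, 18, 12, 30]
  30 > parent 18 at index 1, swap → [22, 30, 12, 18]
  30 > parent 22 at index 0, swap → [30, 22, 12, 18]
Insert 17:
  append 17 at index 4 → [30, 22, 12, 18, 17] (no swap needed)
Insert 23:
  append 23 at index 5 → [30, 22, 12, 18, 17, 23]
  23 > parent 12 at index 2, swap → [30, 22, 23, 18, 17, 12]
Insert 4:
  append 4 at index 6 → [30, 22, 23, 18, 17, 12, 4] (no swap needed)
Insert 15:
  append 15 at index 7 → [30, 22, 23, 18, 17, 12, 4, 15] (no swap needed)
Insert 13:
  append 13 at index 8 → [30, 22, 23, 18, 17, 12, 4, 15, 13] (no swap needed)
Insert 26:
  append 26 at index 9 → [30, 22, 23, 18, 17, 12, 4, 15, 13, 26]
  26 > parent 17 at index 4, swap → [30, 22, 23, 18, 26, 12, 4, 15, 13, 17]
  26 > parent 22 at index 1, swap → [30, 26, 23, 18, 22, 12, 4, 15, 13, 17]
resulting array: [30, 26, 23, 18, 22, 12, 4, 15, 13, 17]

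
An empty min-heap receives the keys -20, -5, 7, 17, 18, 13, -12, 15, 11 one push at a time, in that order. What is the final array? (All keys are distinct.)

[-20, -5, -12, 11, 18, 13, 7, 17, 15]

Insert -20:
  append -20 at index 0 → [-20] (no swap needed)
Insert -5:
  append -5 at index 1 → [-20, -5] (no swap needed)
Insert 7:
  append 7 at index 2 → [-20, -5, 7] (no swap needed)
Insert 17:
  append 17 at index 3 → [-20, -5, 7, 17] (no swap needed)
Insert 18:
  append 18 at index 4 → [-20, -5, 7, 17, 18] (no swap needed)
Insert 13:
  append 13 at index 5 → [-20, -5, 7, 17, 18, 13] (no swap needed)
Insert -12:
  append -12 at index 6 → [-20, -5, 7, 17, 18, 13, -12]
  -12 < parent 7 at index 2, swap → [-20, -5, -12, 17, 18, 13, 7]
Insert 15:
  append 15 at index 7 → [-20, -5, -12, 17, 18, 13, 7, 15]
  15 < parent 17 at index 3, swap → [-20, -5, -12, 15, 18, 13, 7, 17]
Insert 11:
  append 11 at index 8 → [-20, -5, -12, 15, 18, 13, 7, 17, 11]
  11 < parent 15 at index 3, swap → [-20, -5, -12, 11, 18, 13, 7, 17, 15]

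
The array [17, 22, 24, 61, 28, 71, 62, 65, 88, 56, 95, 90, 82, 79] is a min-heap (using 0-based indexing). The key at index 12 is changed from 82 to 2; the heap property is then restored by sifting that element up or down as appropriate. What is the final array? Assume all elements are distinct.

[2, 22, 17, 61, 28, 24, 62, 65, 88, 56, 95, 90, 71, 79]

set index 12 from 82 to 2 → [17, 22, 24, 61, 28, 71, 62, 65, 88, 56, 95, 90, 2, 79]
2 < parent 71 at index 5, swap → [17, 22, 24, 61, 28, 2, 62, 65, 88, 56, 95, 90, 71, 79]
2 < parent 24 at index 2, swap → [17, 22, 2, 61, 28, 24, 62, 65, 88, 56, 95, 90, 71, 79]
2 < parent 17 at index 0, swap → [2, 22, 17, 61, 28, 24, 62, 65, 88, 56, 95, 90, 71, 79]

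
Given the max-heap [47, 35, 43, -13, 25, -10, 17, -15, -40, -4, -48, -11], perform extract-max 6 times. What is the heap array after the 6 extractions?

extract-max #1 returns 47:
  remove root 47; move last element -11 to root → [-11, 35, 43, -13, 25, -10, 17, -15, -40, -4, -48]
  -11 vs larger child 43 at index 2, swap → [43, 35, -11, -13, 25, -10, 17, -15, -40, -4, -48]
  -11 vs larger child 17 at index 6, swap → [43, 35, 17, -13, 25, -10, -11, -15, -40, -4, -48]
extract-max #2 returns 43:
  remove root 43; move last element -48 to root → [-48, 35, 17, -13, 25, -10, -11, -15, -40, -4]
  -48 vs larger child 35 at index 1, swap → [35, -48, 17, -13, 25, -10, -11, -15, -40, -4]
  -48 vs larger child 25 at index 4, swap → [35, 25, 17, -13, -48, -10, -11, -15, -40, -4]
  -48 vs only child -4 at index 9, swap → [35, 25, 17, -13, -4, -10, -11, -15, -40, -48]
extract-max #3 returns 35:
  remove root 35; move last element -48 to root → [-48, 25, 17, -13, -4, -10, -11, -15, -40]
  -48 vs larger child 25 at index 1, swap → [25, -48, 17, -13, -4, -10, -11, -15, -40]
  -48 vs larger child -4 at index 4, swap → [25, -4, 17, -13, -48, -10, -11, -15, -40]
extract-max #4 returns 25:
  remove root 25; move last element -40 to root → [-40, -4, 17, -13, -48, -10, -11, -15]
  -40 vs larger child 17 at index 2, swap → [17, -4, -40, -13, -48, -10, -11, -15]
  -40 vs larger child -10 at index 5, swap → [17, -4, -10, -13, -48, -40, -11, -15]
extract-max #5 returns 17:
  remove root 17; move last element -15 to root → [-15, -4, -10, -13, -48, -40, -11]
  -15 vs larger child -4 at index 1, swap → [-4, -15, -10, -13, -48, -40, -11]
  -15 vs larger child -13 at index 3, swap → [-4, -13, -10, -15, -48, -40, -11]
extract-max #6 returns -4:
  remove root -4; move last element -11 to root → [-11, -13, -10, -15, -48, -40]
  -11 vs larger child -10 at index 2, swap → [-10, -13, -11, -15, -48, -40]

[-10, -13, -11, -15, -48, -40]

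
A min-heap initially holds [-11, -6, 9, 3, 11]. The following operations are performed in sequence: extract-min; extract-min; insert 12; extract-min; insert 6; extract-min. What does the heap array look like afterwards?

[9, 11, 12]

extract-min → returns -11:
  remove root -11; move last element 11 to root → [11, -6, 9, 3]
  11 vs smaller child -6 at index 1, swap → [-6, 11, 9, 3]
  11 vs only child 3 at index 3, swap → [-6, 3, 9, 11]
extract-min → returns -6:
  remove root -6; move last element 11 to root → [11, 3, 9]
  11 vs smaller child 3 at index 1, swap → [3, 11, 9]
insert 12:
  append 12 at index 3 → [3, 11, 9, 12] (no swap needed)
extract-min → returns 3:
  remove root 3; move last element 12 to root → [12, 11, 9]
  12 vs smaller child 9 at index 2, swap → [9, 11, 12]
insert 6:
  append 6 at index 3 → [9, 11, 12, 6]
  6 < parent 11 at index 1, swap → [9, 6, 12, 11]
  6 < parent 9 at index 0, swap → [6, 9, 12, 11]
extract-min → returns 6:
  remove root 6; move last element 11 to root → [11, 9, 12]
  11 vs smaller child 9 at index 1, swap → [9, 11, 12]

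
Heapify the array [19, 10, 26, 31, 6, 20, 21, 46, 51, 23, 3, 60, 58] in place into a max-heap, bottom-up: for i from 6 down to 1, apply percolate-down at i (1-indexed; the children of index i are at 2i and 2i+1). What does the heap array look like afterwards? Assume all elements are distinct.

sift down from index 6:
  20 vs larger child 60 at index 12, swap → [19, 10, 26, 31, 6, 60, 21, 46, 51, 23, 3, 20, 58]
sift down from index 5:
  6 vs larger child 23 at index 10, swap → [19, 10, 26, 31, 23, 60, 21, 46, 51, 6, 3, 20, 58]
sift down from index 4:
  31 vs larger child 51 at index 9, swap → [19, 10, 26, 51, 23, 60, 21, 46, 31, 6, 3, 20, 58]
sift down from index 3:
  26 vs larger child 60 at index 6, swap → [19, 10, 60, 51, 23, 26, 21, 46, 31, 6, 3, 20, 58]
  26 vs larger child 58 at index 13, swap → [19, 10, 60, 51, 23, 58, 21, 46, 31, 6, 3, 20, 26]
sift down from index 2:
  10 vs larger child 51 at index 4, swap → [19, 51, 60, 10, 23, 58, 21, 46, 31, 6, 3, 20, 26]
  10 vs larger child 46 at index 8, swap → [19, 51, 60, 46, 23, 58, 21, 10, 31, 6, 3, 20, 26]
sift down from index 1:
  19 vs larger child 60 at index 3, swap → [60, 51, 19, 46, 23, 58, 21, 10, 31, 6, 3, 20, 26]
  19 vs larger child 58 at index 6, swap → [60, 51, 58, 46, 23, 19, 21, 10, 31, 6, 3, 20, 26]
  19 vs larger child 26 at index 13, swap → [60, 51, 58, 46, 23, 26, 21, 10, 31, 6, 3, 20, 19]

[60, 51, 58, 46, 23, 26, 21, 10, 31, 6, 3, 20, 19]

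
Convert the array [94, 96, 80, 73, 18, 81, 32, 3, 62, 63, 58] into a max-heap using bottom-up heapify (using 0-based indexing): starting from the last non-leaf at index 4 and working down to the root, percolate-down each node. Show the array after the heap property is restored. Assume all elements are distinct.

[96, 94, 81, 73, 63, 80, 32, 3, 62, 18, 58]

sift down from index 4:
  18 vs larger child 63 at index 9, swap → [94, 96, 80, 73, 63, 81, 32, 3, 62, 18, 58]
sift down from index 3: already satisfies heap property
sift down from index 2:
  80 vs larger child 81 at index 5, swap → [94, 96, 81, 73, 63, 80, 32, 3, 62, 18, 58]
sift down from index 1: already satisfies heap property
sift down from index 0:
  94 vs larger child 96 at index 1, swap → [96, 94, 81, 73, 63, 80, 32, 3, 62, 18, 58]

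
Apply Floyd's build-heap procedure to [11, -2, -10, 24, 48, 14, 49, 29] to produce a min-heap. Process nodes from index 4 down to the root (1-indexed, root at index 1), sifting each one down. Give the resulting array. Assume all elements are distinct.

[-10, -2, 11, 24, 48, 14, 49, 29]

sift down from index 4: already satisfies heap property
sift down from index 3: already satisfies heap property
sift down from index 2: already satisfies heap property
sift down from index 1:
  11 vs smaller child -10 at index 3, swap → [-10, -2, 11, 24, 48, 14, 49, 29]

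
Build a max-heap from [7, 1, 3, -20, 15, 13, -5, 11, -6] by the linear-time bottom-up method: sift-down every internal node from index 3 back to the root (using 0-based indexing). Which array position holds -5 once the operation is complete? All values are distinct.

6

sift down from index 3:
  -20 vs larger child 11 at index 7, swap → [7, 1, 3, 11, 15, 13, -5, -20, -6]
sift down from index 2:
  3 vs larger child 13 at index 5, swap → [7, 1, 13, 11, 15, 3, -5, -20, -6]
sift down from index 1:
  1 vs larger child 15 at index 4, swap → [7, 15, 13, 11, 1, 3, -5, -20, -6]
sift down from index 0:
  7 vs larger child 15 at index 1, swap → [15, 7, 13, 11, 1, 3, -5, -20, -6]
  7 vs larger child 11 at index 3, swap → [15, 11, 13, 7, 1, 3, -5, -20, -6]
resulting array: [15, 11, 13, 7, 1, 3, -5, -20, -6]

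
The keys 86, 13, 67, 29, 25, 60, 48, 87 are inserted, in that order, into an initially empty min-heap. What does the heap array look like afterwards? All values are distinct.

Insert 86:
  append 86 at index 0 → [86] (no swap needed)
Insert 13:
  append 13 at index 1 → [86, 13]
  13 < parent 86 at index 0, swap → [13, 86]
Insert 67:
  append 67 at index 2 → [13, 86, 67] (no swap needed)
Insert 29:
  append 29 at index 3 → [13, 86, 67, 29]
  29 < parent 86 at index 1, swap → [13, 29, 67, 86]
Insert 25:
  append 25 at index 4 → [13, 29, 67, 86, 25]
  25 < parent 29 at index 1, swap → [13, 25, 67, 86, 29]
Insert 60:
  append 60 at index 5 → [13, 25, 67, 86, 29, 60]
  60 < parent 67 at index 2, swap → [13, 25, 60, 86, 29, 67]
Insert 48:
  append 48 at index 6 → [13, 25, 60, 86, 29, 67, 48]
  48 < parent 60 at index 2, swap → [13, 25, 48, 86, 29, 67, 60]
Insert 87:
  append 87 at index 7 → [13, 25, 48, 86, 29, 67, 60, 87] (no swap needed)

[13, 25, 48, 86, 29, 67, 60, 87]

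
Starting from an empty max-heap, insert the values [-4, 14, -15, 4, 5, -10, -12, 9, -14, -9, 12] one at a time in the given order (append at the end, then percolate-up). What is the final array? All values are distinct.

Insert -4:
  append -4 at index 0 → [-4] (no swap needed)
Insert 14:
  append 14 at index 1 → [-4, 14]
  14 > parent -4 at index 0, swap → [14, -4]
Insert -15:
  append -15 at index 2 → [14, -4, -15] (no swap needed)
Insert 4:
  append 4 at index 3 → [14, -4, -15, 4]
  4 > parent -4 at index 1, swap → [14, 4, -15, -4]
Insert 5:
  append 5 at index 4 → [14, 4, -15, -4, 5]
  5 > parent 4 at index 1, swap → [14, 5, -15, -4, 4]
Insert -10:
  append -10 at index 5 → [14, 5, -15, -4, 4, -10]
  -10 > parent -15 at index 2, swap → [14, 5, -10, -4, 4, -15]
Insert -12:
  append -12 at index 6 → [14, 5, -10, -4, 4, -15, -12] (no swap needed)
Insert 9:
  append 9 at index 7 → [14, 5, -10, -4, 4, -15, -12, 9]
  9 > parent -4 at index 3, swap → [14, 5, -10, 9, 4, -15, -12, -4]
  9 > parent 5 at index 1, swap → [14, 9, -10, 5, 4, -15, -12, -4]
Insert -14:
  append -14 at index 8 → [14, 9, -10, 5, 4, -15, -12, -4, -14] (no swap needed)
Insert -9:
  append -9 at index 9 → [14, 9, -10, 5, 4, -15, -12, -4, -14, -9] (no swap needed)
Insert 12:
  append 12 at index 10 → [14, 9, -10, 5, 4, -15, -12, -4, -14, -9, 12]
  12 > parent 4 at index 4, swap → [14, 9, -10, 5, 12, -15, -12, -4, -14, -9, 4]
  12 > parent 9 at index 1, swap → [14, 12, -10, 5, 9, -15, -12, -4, -14, -9, 4]

[14, 12, -10, 5, 9, -15, -12, -4, -14, -9, 4]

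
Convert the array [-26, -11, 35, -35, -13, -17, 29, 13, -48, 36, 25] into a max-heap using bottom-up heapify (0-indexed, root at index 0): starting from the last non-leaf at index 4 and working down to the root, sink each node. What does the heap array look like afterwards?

[36, 25, 35, 13, -11, -17, 29, -35, -48, -13, -26]

sift down from index 4:
  -13 vs larger child 36 at index 9, swap → [-26, -11, 35, -35, 36, -17, 29, 13, -48, -13, 25]
sift down from index 3:
  -35 vs larger child 13 at index 7, swap → [-26, -11, 35, 13, 36, -17, 29, -35, -48, -13, 25]
sift down from index 2: already satisfies heap property
sift down from index 1:
  -11 vs larger child 36 at index 4, swap → [-26, 36, 35, 13, -11, -17, 29, -35, -48, -13, 25]
  -11 vs larger child 25 at index 10, swap → [-26, 36, 35, 13, 25, -17, 29, -35, -48, -13, -11]
sift down from index 0:
  -26 vs larger child 36 at index 1, swap → [36, -26, 35, 13, 25, -17, 29, -35, -48, -13, -11]
  -26 vs larger child 25 at index 4, swap → [36, 25, 35, 13, -26, -17, 29, -35, -48, -13, -11]
  -26 vs larger child -11 at index 10, swap → [36, 25, 35, 13, -11, -17, 29, -35, -48, -13, -26]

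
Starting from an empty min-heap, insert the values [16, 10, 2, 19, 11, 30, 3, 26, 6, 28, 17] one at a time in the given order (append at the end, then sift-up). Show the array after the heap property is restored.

[2, 6, 3, 11, 16, 30, 10, 26, 19, 28, 17]

Insert 16:
  append 16 at index 0 → [16] (no swap needed)
Insert 10:
  append 10 at index 1 → [16, 10]
  10 < parent 16 at index 0, swap → [10, 16]
Insert 2:
  append 2 at index 2 → [10, 16, 2]
  2 < parent 10 at index 0, swap → [2, 16, 10]
Insert 19:
  append 19 at index 3 → [2, 16, 10, 19] (no swap needed)
Insert 11:
  append 11 at index 4 → [2, 16, 10, 19, 11]
  11 < parent 16 at index 1, swap → [2, 11, 10, 19, 16]
Insert 30:
  append 30 at index 5 → [2, 11, 10, 19, 16, 30] (no swap needed)
Insert 3:
  append 3 at index 6 → [2, 11, 10, 19, 16, 30, 3]
  3 < parent 10 at index 2, swap → [2, 11, 3, 19, 16, 30, 10]
Insert 26:
  append 26 at index 7 → [2, 11, 3, 19, 16, 30, 10, 26] (no swap needed)
Insert 6:
  append 6 at index 8 → [2, 11, 3, 19, 16, 30, 10, 26, 6]
  6 < parent 19 at index 3, swap → [2, 11, 3, 6, 16, 30, 10, 26, 19]
  6 < parent 11 at index 1, swap → [2, 6, 3, 11, 16, 30, 10, 26, 19]
Insert 28:
  append 28 at index 9 → [2, 6, 3, 11, 16, 30, 10, 26, 19, 28] (no swap needed)
Insert 17:
  append 17 at index 10 → [2, 6, 3, 11, 16, 30, 10, 26, 19, 28, 17] (no swap needed)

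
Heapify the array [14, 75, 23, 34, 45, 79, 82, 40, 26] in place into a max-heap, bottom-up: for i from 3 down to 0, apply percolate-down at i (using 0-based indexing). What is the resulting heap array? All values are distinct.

[82, 75, 79, 40, 45, 14, 23, 34, 26]

sift down from index 3:
  34 vs larger child 40 at index 7, swap → [14, 75, 23, 40, 45, 79, 82, 34, 26]
sift down from index 2:
  23 vs larger child 82 at index 6, swap → [14, 75, 82, 40, 45, 79, 23, 34, 26]
sift down from index 1: already satisfies heap property
sift down from index 0:
  14 vs larger child 82 at index 2, swap → [82, 75, 14, 40, 45, 79, 23, 34, 26]
  14 vs larger child 79 at index 5, swap → [82, 75, 79, 40, 45, 14, 23, 34, 26]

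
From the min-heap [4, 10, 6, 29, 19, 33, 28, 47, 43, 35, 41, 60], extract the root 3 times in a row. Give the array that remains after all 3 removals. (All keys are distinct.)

extract-min #1 returns 4:
  remove root 4; move last element 60 to root → [60, 10, 6, 29, 19, 33, 28, 47, 43, 35, 41]
  60 vs smaller child 6 at index 2, swap → [6, 10, 60, 29, 19, 33, 28, 47, 43, 35, 41]
  60 vs smaller child 28 at index 6, swap → [6, 10, 28, 29, 19, 33, 60, 47, 43, 35, 41]
extract-min #2 returns 6:
  remove root 6; move last element 41 to root → [41, 10, 28, 29, 19, 33, 60, 47, 43, 35]
  41 vs smaller child 10 at index 1, swap → [10, 41, 28, 29, 19, 33, 60, 47, 43, 35]
  41 vs smaller child 19 at index 4, swap → [10, 19, 28, 29, 41, 33, 60, 47, 43, 35]
  41 vs only child 35 at index 9, swap → [10, 19, 28, 29, 35, 33, 60, 47, 43, 41]
extract-min #3 returns 10:
  remove root 10; move last element 41 to root → [41, 19, 28, 29, 35, 33, 60, 47, 43]
  41 vs smaller child 19 at index 1, swap → [19, 41, 28, 29, 35, 33, 60, 47, 43]
  41 vs smaller child 29 at index 3, swap → [19, 29, 28, 41, 35, 33, 60, 47, 43]

[19, 29, 28, 41, 35, 33, 60, 47, 43]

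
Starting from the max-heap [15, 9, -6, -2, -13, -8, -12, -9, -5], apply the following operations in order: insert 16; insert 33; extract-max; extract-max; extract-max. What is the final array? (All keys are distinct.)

insert 16:
  append 16 at index 9 → [15, 9, -6, -2, -13, -8, -12, -9, -5, 16]
  16 > parent -13 at index 4, swap → [15, 9, -6, -2, 16, -8, -12, -9, -5, -13]
  16 > parent 9 at index 1, swap → [15, 16, -6, -2, 9, -8, -12, -9, -5, -13]
  16 > parent 15 at index 0, swap → [16, 15, -6, -2, 9, -8, -12, -9, -5, -13]
insert 33:
  append 33 at index 10 → [16, 15, -6, -2, 9, -8, -12, -9, -5, -13, 33]
  33 > parent 9 at index 4, swap → [16, 15, -6, -2, 33, -8, -12, -9, -5, -13, 9]
  33 > parent 15 at index 1, swap → [16, 33, -6, -2, 15, -8, -12, -9, -5, -13, 9]
  33 > parent 16 at index 0, swap → [33, 16, -6, -2, 15, -8, -12, -9, -5, -13, 9]
extract-max → returns 33:
  remove root 33; move last element 9 to root → [9, 16, -6, -2, 15, -8, -12, -9, -5, -13]
  9 vs larger child 16 at index 1, swap → [16, 9, -6, -2, 15, -8, -12, -9, -5, -13]
  9 vs larger child 15 at index 4, swap → [16, 15, -6, -2, 9, -8, -12, -9, -5, -13]
extract-max → returns 16:
  remove root 16; move last element -13 to root → [-13, 15, -6, -2, 9, -8, -12, -9, -5]
  -13 vs larger child 15 at index 1, swap → [15, -13, -6, -2, 9, -8, -12, -9, -5]
  -13 vs larger child 9 at index 4, swap → [15, 9, -6, -2, -13, -8, -12, -9, -5]
extract-max → returns 15:
  remove root 15; move last element -5 to root → [-5, 9, -6, -2, -13, -8, -12, -9]
  -5 vs larger child 9 at index 1, swap → [9, -5, -6, -2, -13, -8, -12, -9]
  -5 vs larger child -2 at index 3, swap → [9, -2, -6, -5, -13, -8, -12, -9]

[9, -2, -6, -5, -13, -8, -12, -9]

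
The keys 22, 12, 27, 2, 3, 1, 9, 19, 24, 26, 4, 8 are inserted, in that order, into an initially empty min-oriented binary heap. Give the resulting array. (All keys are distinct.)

Insert 22:
  append 22 at index 0 → [22] (no swap needed)
Insert 12:
  append 12 at index 1 → [22, 12]
  12 < parent 22 at index 0, swap → [12, 22]
Insert 27:
  append 27 at index 2 → [12, 22, 27] (no swap needed)
Insert 2:
  append 2 at index 3 → [12, 22, 27, 2]
  2 < parent 22 at index 1, swap → [12, 2, 27, 22]
  2 < parent 12 at index 0, swap → [2, 12, 27, 22]
Insert 3:
  append 3 at index 4 → [2, 12, 27, 22, 3]
  3 < parent 12 at index 1, swap → [2, 3, 27, 22, 12]
Insert 1:
  append 1 at index 5 → [2, 3, 27, 22, 12, 1]
  1 < parent 27 at index 2, swap → [2, 3, 1, 22, 12, 27]
  1 < parent 2 at index 0, swap → [1, 3, 2, 22, 12, 27]
Insert 9:
  append 9 at index 6 → [1, 3, 2, 22, 12, 27, 9] (no swap needed)
Insert 19:
  append 19 at index 7 → [1, 3, 2, 22, 12, 27, 9, 19]
  19 < parent 22 at index 3, swap → [1, 3, 2, 19, 12, 27, 9, 22]
Insert 24:
  append 24 at index 8 → [1, 3, 2, 19, 12, 27, 9, 22, 24] (no swap needed)
Insert 26:
  append 26 at index 9 → [1, 3, 2, 19, 12, 27, 9, 22, 24, 26] (no swap needed)
Insert 4:
  append 4 at index 10 → [1, 3, 2, 19, 12, 27, 9, 22, 24, 26, 4]
  4 < parent 12 at index 4, swap → [1, 3, 2, 19, 4, 27, 9, 22, 24, 26, 12]
Insert 8:
  append 8 at index 11 → [1, 3, 2, 19, 4, 27, 9, 22, 24, 26, 12, 8]
  8 < parent 27 at index 5, swap → [1, 3, 2, 19, 4, 8, 9, 22, 24, 26, 12, 27]

[1, 3, 2, 19, 4, 8, 9, 22, 24, 26, 12, 27]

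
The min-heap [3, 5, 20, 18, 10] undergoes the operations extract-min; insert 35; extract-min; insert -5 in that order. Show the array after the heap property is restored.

extract-min → returns 3:
  remove root 3; move last element 10 to root → [10, 5, 20, 18]
  10 vs smaller child 5 at index 1, swap → [5, 10, 20, 18]
insert 35:
  append 35 at index 4 → [5, 10, 20, 18, 35] (no swap needed)
extract-min → returns 5:
  remove root 5; move last element 35 to root → [35, 10, 20, 18]
  35 vs smaller child 10 at index 1, swap → [10, 35, 20, 18]
  35 vs only child 18 at index 3, swap → [10, 18, 20, 35]
insert -5:
  append -5 at index 4 → [10, 18, 20, 35, -5]
  -5 < parent 18 at index 1, swap → [10, -5, 20, 35, 18]
  -5 < parent 10 at index 0, swap → [-5, 10, 20, 35, 18]

[-5, 10, 20, 35, 18]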